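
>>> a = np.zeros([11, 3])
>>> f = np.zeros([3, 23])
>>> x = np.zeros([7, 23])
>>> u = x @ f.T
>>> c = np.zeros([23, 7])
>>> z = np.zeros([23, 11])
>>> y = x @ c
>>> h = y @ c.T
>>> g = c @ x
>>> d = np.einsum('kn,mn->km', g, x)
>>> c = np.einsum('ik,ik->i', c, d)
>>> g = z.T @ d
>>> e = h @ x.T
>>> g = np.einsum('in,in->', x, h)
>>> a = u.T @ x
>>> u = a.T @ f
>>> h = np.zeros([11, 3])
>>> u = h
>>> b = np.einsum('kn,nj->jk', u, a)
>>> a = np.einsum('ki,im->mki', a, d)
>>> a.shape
(7, 3, 23)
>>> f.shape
(3, 23)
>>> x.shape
(7, 23)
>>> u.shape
(11, 3)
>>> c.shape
(23,)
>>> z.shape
(23, 11)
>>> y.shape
(7, 7)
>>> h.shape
(11, 3)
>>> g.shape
()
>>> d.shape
(23, 7)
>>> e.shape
(7, 7)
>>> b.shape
(23, 11)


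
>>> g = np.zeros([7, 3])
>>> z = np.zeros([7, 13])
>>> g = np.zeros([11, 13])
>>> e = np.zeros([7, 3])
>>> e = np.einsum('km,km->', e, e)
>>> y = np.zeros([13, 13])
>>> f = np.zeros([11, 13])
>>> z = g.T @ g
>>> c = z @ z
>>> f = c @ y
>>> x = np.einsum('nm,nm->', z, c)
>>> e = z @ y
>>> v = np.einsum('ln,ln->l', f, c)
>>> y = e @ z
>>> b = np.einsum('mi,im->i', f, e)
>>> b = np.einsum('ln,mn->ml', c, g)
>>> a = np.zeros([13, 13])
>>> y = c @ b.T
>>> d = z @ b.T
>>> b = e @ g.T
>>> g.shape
(11, 13)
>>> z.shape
(13, 13)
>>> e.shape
(13, 13)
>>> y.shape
(13, 11)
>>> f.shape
(13, 13)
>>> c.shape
(13, 13)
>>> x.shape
()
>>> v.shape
(13,)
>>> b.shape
(13, 11)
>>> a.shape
(13, 13)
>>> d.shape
(13, 11)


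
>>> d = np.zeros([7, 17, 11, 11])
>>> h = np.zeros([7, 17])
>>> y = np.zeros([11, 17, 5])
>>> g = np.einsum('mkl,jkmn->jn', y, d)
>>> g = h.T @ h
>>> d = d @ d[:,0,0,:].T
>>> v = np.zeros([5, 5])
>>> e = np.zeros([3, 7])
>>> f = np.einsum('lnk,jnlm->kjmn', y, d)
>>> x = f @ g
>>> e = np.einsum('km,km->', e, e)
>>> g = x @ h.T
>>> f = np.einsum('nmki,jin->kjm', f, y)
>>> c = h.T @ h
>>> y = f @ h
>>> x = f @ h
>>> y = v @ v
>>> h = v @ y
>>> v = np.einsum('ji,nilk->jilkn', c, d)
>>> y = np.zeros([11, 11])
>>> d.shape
(7, 17, 11, 7)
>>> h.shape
(5, 5)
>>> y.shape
(11, 11)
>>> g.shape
(5, 7, 7, 7)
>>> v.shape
(17, 17, 11, 7, 7)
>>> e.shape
()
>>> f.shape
(7, 11, 7)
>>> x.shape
(7, 11, 17)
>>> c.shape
(17, 17)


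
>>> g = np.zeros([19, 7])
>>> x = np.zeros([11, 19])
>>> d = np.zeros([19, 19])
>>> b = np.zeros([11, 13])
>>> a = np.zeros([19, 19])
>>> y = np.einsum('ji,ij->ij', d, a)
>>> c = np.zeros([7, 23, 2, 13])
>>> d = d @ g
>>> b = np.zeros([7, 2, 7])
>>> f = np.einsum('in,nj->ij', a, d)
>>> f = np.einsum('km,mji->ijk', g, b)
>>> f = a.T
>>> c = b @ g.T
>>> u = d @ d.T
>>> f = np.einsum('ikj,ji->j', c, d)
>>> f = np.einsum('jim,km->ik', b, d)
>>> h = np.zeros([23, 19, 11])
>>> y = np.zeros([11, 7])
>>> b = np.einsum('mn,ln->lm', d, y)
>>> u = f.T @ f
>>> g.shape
(19, 7)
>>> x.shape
(11, 19)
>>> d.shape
(19, 7)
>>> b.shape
(11, 19)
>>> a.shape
(19, 19)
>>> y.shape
(11, 7)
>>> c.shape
(7, 2, 19)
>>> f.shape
(2, 19)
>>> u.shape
(19, 19)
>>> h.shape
(23, 19, 11)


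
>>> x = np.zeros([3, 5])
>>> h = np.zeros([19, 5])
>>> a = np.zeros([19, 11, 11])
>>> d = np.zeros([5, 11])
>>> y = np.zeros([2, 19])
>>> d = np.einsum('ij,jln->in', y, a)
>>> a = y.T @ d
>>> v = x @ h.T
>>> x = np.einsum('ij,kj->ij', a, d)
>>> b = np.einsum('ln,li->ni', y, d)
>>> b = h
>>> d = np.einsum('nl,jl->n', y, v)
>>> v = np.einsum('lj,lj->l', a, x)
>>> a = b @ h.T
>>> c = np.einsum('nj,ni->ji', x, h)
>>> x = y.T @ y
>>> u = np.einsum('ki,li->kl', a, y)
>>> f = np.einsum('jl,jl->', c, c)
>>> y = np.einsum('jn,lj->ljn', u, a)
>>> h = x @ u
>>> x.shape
(19, 19)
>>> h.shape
(19, 2)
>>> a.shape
(19, 19)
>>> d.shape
(2,)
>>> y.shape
(19, 19, 2)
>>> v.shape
(19,)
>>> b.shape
(19, 5)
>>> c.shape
(11, 5)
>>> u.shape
(19, 2)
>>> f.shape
()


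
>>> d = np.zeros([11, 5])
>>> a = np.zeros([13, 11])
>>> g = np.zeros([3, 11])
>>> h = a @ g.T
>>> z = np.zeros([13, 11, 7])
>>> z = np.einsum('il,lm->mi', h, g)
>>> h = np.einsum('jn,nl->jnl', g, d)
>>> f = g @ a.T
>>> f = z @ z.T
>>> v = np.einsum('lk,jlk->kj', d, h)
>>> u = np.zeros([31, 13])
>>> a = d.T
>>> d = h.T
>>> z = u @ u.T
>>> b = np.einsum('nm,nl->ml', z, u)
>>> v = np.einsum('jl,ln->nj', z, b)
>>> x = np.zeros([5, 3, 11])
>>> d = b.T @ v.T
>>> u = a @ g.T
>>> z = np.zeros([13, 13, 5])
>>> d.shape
(13, 13)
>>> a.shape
(5, 11)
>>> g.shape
(3, 11)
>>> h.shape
(3, 11, 5)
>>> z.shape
(13, 13, 5)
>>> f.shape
(11, 11)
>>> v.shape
(13, 31)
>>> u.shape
(5, 3)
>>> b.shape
(31, 13)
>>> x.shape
(5, 3, 11)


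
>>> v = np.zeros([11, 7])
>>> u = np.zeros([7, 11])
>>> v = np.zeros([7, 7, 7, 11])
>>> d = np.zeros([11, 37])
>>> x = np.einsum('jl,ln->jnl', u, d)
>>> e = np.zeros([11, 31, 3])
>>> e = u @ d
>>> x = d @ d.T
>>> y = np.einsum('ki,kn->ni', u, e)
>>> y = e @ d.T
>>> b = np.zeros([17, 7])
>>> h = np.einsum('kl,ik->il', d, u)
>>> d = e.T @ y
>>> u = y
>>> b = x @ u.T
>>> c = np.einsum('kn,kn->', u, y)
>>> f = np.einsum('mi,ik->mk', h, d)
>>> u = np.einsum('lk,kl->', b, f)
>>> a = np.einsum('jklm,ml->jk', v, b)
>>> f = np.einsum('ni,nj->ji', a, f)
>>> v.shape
(7, 7, 7, 11)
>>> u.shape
()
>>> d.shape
(37, 11)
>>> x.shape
(11, 11)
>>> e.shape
(7, 37)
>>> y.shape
(7, 11)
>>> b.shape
(11, 7)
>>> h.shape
(7, 37)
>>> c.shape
()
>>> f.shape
(11, 7)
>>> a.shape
(7, 7)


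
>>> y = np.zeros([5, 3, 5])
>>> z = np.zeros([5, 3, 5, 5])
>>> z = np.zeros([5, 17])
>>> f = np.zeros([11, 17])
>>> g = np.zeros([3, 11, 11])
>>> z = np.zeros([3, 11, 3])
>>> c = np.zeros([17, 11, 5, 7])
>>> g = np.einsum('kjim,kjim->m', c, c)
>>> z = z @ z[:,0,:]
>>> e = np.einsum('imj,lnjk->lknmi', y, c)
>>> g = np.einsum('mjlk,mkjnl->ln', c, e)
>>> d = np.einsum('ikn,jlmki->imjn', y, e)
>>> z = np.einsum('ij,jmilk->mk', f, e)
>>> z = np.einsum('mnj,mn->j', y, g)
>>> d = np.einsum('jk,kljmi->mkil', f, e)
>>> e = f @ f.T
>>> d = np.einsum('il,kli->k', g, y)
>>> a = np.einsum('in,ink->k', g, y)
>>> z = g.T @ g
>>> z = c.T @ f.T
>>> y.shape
(5, 3, 5)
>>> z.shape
(7, 5, 11, 11)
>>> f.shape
(11, 17)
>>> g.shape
(5, 3)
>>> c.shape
(17, 11, 5, 7)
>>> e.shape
(11, 11)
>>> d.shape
(5,)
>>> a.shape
(5,)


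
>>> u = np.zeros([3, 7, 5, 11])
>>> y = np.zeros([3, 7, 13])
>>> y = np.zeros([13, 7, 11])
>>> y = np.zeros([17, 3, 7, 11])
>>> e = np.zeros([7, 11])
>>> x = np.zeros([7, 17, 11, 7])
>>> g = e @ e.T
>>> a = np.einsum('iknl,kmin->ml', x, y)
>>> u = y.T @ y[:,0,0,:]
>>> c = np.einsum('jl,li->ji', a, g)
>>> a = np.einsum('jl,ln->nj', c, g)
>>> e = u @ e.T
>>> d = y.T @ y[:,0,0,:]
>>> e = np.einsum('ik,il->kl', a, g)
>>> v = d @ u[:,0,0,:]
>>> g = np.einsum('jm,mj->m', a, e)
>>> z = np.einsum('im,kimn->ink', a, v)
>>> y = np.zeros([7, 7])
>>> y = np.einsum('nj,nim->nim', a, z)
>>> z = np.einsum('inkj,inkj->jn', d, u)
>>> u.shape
(11, 7, 3, 11)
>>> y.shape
(7, 11, 11)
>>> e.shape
(3, 7)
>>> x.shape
(7, 17, 11, 7)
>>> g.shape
(3,)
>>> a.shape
(7, 3)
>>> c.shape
(3, 7)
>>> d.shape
(11, 7, 3, 11)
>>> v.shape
(11, 7, 3, 11)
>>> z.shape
(11, 7)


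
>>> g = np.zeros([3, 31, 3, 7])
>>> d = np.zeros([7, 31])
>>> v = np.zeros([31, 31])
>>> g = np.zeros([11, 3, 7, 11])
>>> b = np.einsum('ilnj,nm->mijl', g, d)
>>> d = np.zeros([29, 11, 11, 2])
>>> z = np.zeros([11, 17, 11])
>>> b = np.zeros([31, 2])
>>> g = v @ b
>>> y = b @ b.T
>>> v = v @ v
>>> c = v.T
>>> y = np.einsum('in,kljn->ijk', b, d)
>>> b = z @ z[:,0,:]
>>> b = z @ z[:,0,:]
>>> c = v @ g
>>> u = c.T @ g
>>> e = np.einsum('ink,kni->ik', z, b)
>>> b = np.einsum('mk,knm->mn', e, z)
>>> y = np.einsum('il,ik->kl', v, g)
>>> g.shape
(31, 2)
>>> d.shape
(29, 11, 11, 2)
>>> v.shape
(31, 31)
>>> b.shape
(11, 17)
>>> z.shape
(11, 17, 11)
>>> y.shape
(2, 31)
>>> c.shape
(31, 2)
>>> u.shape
(2, 2)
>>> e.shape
(11, 11)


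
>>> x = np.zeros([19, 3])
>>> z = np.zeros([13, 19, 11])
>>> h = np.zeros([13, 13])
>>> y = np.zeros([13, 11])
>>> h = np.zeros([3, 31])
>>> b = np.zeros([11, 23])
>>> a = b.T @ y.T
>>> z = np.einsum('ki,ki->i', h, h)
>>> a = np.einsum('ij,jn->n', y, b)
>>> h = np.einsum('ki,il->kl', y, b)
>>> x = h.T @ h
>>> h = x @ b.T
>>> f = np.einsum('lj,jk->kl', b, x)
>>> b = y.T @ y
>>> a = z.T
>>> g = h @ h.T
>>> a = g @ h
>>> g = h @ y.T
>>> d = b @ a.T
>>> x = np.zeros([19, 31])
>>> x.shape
(19, 31)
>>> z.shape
(31,)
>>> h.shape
(23, 11)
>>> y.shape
(13, 11)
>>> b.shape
(11, 11)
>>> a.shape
(23, 11)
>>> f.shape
(23, 11)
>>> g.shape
(23, 13)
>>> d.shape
(11, 23)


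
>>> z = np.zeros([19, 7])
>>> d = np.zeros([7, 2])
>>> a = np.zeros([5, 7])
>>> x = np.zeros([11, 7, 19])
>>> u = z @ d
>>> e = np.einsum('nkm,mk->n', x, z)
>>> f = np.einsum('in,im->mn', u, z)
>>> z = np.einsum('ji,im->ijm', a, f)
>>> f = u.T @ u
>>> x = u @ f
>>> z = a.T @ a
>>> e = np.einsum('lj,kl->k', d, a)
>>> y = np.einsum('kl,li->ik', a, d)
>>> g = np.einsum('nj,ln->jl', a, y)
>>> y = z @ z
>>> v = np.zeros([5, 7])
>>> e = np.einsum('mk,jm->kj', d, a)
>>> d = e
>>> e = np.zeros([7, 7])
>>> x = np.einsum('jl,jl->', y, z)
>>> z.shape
(7, 7)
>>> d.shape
(2, 5)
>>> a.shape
(5, 7)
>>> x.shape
()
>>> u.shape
(19, 2)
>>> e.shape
(7, 7)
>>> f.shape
(2, 2)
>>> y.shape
(7, 7)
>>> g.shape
(7, 2)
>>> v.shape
(5, 7)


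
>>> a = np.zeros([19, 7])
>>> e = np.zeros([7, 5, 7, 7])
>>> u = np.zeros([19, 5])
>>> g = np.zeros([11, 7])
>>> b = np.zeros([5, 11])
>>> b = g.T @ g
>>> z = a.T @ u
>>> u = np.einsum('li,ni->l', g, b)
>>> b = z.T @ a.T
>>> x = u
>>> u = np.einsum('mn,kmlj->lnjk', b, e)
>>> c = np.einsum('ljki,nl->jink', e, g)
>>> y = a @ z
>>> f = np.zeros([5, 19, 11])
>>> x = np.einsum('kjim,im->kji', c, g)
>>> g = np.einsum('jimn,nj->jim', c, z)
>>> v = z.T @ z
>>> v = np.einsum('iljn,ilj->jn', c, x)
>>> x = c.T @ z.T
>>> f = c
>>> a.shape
(19, 7)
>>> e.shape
(7, 5, 7, 7)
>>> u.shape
(7, 19, 7, 7)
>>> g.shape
(5, 7, 11)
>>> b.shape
(5, 19)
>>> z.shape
(7, 5)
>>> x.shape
(7, 11, 7, 7)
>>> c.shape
(5, 7, 11, 7)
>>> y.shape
(19, 5)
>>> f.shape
(5, 7, 11, 7)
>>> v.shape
(11, 7)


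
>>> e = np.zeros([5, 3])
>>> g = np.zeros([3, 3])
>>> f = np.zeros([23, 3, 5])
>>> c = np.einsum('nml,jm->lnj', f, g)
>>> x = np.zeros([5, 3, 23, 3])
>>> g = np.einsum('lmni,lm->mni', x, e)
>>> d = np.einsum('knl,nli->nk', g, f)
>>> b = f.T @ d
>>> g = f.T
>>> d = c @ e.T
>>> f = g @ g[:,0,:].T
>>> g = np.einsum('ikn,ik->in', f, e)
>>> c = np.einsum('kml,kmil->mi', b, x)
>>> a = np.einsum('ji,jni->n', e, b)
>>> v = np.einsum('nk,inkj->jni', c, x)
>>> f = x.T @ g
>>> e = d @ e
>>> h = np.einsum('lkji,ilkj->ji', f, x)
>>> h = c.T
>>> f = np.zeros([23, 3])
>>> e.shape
(5, 23, 3)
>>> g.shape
(5, 5)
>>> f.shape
(23, 3)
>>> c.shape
(3, 23)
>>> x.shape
(5, 3, 23, 3)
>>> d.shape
(5, 23, 5)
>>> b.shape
(5, 3, 3)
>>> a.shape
(3,)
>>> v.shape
(3, 3, 5)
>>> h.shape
(23, 3)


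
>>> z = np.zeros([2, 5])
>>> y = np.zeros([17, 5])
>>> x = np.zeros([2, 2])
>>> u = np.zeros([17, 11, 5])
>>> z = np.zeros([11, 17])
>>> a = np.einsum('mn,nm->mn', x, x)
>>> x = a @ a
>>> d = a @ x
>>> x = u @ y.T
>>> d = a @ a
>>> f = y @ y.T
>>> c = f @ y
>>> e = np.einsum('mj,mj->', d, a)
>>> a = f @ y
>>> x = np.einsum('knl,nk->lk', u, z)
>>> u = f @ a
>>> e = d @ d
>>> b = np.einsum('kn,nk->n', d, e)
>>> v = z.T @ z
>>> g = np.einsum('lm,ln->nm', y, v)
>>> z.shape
(11, 17)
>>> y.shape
(17, 5)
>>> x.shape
(5, 17)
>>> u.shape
(17, 5)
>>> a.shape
(17, 5)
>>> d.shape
(2, 2)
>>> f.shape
(17, 17)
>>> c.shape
(17, 5)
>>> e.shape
(2, 2)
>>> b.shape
(2,)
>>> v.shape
(17, 17)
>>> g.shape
(17, 5)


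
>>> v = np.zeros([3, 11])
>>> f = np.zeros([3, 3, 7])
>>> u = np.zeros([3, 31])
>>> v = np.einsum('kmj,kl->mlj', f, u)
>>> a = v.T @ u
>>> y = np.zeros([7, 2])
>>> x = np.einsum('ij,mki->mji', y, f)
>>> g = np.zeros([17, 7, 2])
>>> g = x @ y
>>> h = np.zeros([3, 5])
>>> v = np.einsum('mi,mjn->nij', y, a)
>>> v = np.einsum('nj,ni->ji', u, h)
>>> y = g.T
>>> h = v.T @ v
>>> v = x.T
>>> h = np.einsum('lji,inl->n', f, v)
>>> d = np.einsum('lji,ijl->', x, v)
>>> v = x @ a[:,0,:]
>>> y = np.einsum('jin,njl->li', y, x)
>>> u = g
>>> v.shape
(3, 2, 31)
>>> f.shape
(3, 3, 7)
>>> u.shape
(3, 2, 2)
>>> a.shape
(7, 31, 31)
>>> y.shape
(7, 2)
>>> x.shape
(3, 2, 7)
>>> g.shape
(3, 2, 2)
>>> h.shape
(2,)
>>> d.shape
()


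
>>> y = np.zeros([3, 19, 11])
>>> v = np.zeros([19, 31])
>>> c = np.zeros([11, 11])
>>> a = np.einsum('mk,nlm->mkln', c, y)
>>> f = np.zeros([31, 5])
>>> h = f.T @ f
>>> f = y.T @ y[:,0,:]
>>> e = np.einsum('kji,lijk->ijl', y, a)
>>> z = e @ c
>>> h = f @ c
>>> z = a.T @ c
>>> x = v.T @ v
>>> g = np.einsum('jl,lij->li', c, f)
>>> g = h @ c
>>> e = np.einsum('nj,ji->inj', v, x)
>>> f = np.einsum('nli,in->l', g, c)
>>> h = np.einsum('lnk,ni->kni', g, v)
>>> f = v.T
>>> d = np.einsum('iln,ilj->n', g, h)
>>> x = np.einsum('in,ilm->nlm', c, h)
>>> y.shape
(3, 19, 11)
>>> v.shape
(19, 31)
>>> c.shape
(11, 11)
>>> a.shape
(11, 11, 19, 3)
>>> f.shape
(31, 19)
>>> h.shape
(11, 19, 31)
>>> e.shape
(31, 19, 31)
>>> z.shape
(3, 19, 11, 11)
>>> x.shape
(11, 19, 31)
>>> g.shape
(11, 19, 11)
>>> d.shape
(11,)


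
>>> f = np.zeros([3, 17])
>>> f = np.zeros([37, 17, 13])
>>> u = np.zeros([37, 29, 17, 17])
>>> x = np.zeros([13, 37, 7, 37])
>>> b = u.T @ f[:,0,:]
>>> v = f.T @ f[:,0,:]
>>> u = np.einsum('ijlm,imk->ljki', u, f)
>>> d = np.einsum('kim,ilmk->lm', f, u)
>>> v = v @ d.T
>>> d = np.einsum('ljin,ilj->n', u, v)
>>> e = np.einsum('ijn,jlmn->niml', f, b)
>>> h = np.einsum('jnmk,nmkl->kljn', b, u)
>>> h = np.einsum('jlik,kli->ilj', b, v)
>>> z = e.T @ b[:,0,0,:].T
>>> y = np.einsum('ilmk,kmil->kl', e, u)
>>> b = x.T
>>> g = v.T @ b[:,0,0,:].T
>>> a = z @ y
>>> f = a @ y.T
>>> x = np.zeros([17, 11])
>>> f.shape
(17, 29, 37, 17)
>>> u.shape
(17, 29, 13, 37)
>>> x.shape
(17, 11)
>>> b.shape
(37, 7, 37, 13)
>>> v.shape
(13, 17, 29)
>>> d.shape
(37,)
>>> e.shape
(13, 37, 29, 17)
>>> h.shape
(29, 17, 17)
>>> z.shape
(17, 29, 37, 17)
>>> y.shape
(17, 37)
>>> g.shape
(29, 17, 37)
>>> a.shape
(17, 29, 37, 37)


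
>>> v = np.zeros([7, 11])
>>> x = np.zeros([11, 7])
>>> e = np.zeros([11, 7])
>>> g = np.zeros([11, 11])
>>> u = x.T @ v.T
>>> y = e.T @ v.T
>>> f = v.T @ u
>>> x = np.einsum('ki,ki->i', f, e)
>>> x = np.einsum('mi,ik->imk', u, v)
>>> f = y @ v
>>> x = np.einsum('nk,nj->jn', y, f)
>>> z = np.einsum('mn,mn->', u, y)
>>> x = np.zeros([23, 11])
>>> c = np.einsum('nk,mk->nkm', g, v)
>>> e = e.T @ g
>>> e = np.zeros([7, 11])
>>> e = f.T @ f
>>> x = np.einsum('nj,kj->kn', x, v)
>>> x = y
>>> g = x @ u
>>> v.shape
(7, 11)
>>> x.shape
(7, 7)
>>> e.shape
(11, 11)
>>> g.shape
(7, 7)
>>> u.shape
(7, 7)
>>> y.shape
(7, 7)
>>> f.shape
(7, 11)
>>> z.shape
()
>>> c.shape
(11, 11, 7)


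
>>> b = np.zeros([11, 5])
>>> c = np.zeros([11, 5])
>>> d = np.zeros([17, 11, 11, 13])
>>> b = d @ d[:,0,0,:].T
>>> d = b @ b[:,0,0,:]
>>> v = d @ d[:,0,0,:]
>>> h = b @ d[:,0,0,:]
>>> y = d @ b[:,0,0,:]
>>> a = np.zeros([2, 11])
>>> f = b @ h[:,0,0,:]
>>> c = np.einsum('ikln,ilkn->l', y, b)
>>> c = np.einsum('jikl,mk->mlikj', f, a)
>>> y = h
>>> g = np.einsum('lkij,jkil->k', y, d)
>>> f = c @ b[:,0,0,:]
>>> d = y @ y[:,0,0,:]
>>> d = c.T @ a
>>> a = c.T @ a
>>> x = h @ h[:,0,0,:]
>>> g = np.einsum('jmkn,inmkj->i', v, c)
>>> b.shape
(17, 11, 11, 17)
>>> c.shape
(2, 17, 11, 11, 17)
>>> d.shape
(17, 11, 11, 17, 11)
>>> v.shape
(17, 11, 11, 17)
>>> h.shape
(17, 11, 11, 17)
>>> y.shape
(17, 11, 11, 17)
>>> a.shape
(17, 11, 11, 17, 11)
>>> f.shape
(2, 17, 11, 11, 17)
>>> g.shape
(2,)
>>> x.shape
(17, 11, 11, 17)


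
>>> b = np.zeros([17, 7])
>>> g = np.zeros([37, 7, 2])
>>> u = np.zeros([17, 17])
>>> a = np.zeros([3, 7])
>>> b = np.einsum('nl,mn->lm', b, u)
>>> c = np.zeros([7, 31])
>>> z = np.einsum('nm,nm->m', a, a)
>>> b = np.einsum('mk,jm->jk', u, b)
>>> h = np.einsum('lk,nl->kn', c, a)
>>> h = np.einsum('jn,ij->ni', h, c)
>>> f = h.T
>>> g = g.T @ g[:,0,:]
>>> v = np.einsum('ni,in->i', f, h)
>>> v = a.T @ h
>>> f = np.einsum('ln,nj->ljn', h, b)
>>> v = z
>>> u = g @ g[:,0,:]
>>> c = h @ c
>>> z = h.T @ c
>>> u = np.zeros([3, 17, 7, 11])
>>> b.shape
(7, 17)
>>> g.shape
(2, 7, 2)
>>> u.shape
(3, 17, 7, 11)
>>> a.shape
(3, 7)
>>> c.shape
(3, 31)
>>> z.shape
(7, 31)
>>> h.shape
(3, 7)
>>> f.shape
(3, 17, 7)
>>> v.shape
(7,)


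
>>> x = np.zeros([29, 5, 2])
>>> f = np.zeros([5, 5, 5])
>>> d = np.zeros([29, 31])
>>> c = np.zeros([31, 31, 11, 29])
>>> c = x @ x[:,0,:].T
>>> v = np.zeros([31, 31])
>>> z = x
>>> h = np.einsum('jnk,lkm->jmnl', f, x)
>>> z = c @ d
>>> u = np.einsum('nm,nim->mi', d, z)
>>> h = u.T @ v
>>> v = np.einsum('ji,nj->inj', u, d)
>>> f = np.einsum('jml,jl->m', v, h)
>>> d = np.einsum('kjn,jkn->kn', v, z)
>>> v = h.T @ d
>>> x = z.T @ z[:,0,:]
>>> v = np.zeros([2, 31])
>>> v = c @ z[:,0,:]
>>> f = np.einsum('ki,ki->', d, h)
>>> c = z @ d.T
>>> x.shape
(31, 5, 31)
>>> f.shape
()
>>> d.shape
(5, 31)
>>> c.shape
(29, 5, 5)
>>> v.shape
(29, 5, 31)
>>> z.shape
(29, 5, 31)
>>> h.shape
(5, 31)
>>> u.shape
(31, 5)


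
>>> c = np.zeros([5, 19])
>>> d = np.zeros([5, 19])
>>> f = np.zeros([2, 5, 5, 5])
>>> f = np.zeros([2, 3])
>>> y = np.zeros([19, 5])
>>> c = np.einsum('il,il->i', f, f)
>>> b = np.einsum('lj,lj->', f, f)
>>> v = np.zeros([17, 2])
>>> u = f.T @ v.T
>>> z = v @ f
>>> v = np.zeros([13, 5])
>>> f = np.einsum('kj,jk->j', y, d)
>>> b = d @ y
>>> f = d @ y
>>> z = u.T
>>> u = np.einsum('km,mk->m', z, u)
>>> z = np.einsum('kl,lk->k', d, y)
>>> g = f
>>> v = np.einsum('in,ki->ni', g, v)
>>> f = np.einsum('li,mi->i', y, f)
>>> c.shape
(2,)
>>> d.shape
(5, 19)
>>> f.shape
(5,)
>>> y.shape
(19, 5)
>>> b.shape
(5, 5)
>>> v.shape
(5, 5)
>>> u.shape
(3,)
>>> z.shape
(5,)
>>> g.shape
(5, 5)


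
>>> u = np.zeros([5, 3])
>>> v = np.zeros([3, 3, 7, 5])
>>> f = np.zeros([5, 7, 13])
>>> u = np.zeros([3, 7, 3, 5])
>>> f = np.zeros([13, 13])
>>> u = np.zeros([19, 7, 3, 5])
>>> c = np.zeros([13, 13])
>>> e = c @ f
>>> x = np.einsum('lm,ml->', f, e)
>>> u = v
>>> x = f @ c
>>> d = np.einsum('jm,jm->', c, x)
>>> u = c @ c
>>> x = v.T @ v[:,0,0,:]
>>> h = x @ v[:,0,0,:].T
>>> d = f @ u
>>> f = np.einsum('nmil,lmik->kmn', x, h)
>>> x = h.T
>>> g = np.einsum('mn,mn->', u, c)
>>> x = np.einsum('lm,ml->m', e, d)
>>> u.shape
(13, 13)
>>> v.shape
(3, 3, 7, 5)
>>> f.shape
(3, 7, 5)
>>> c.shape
(13, 13)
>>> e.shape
(13, 13)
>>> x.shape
(13,)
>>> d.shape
(13, 13)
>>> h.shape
(5, 7, 3, 3)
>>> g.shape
()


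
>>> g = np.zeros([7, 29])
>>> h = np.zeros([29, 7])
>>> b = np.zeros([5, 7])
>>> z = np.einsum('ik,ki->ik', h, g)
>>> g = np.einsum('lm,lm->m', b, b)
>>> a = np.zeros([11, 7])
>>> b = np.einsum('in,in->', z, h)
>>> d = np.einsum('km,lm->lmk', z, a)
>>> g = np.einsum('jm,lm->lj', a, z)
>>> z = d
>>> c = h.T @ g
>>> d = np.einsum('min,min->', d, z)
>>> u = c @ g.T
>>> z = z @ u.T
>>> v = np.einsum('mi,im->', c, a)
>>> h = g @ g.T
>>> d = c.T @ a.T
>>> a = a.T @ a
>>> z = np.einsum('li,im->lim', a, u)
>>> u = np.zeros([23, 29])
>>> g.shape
(29, 11)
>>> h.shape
(29, 29)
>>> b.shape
()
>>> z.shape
(7, 7, 29)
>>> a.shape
(7, 7)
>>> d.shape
(11, 11)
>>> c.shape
(7, 11)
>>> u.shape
(23, 29)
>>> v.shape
()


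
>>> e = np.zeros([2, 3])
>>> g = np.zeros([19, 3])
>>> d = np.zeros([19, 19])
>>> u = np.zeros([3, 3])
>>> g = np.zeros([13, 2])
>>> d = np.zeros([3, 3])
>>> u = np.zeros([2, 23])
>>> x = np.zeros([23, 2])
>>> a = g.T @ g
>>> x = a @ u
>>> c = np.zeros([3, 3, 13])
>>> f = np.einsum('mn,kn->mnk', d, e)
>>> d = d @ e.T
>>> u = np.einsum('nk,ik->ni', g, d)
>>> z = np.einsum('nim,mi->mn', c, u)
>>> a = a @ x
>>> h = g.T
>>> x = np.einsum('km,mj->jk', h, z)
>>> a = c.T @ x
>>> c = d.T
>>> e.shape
(2, 3)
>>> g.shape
(13, 2)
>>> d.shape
(3, 2)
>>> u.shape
(13, 3)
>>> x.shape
(3, 2)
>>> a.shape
(13, 3, 2)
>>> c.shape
(2, 3)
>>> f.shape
(3, 3, 2)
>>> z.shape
(13, 3)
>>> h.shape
(2, 13)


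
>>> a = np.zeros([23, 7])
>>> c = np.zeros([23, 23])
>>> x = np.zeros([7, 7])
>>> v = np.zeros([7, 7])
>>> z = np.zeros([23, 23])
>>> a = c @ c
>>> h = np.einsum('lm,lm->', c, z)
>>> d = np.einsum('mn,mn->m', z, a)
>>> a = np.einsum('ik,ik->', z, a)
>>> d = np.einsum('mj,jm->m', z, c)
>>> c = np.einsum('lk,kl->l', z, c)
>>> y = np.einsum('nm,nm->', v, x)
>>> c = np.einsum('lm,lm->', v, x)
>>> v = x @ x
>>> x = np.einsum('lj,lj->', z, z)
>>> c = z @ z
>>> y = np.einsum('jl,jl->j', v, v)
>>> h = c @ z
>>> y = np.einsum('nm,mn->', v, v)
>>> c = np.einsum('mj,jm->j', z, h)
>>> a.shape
()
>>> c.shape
(23,)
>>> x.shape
()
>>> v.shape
(7, 7)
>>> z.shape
(23, 23)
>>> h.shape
(23, 23)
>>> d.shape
(23,)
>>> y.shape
()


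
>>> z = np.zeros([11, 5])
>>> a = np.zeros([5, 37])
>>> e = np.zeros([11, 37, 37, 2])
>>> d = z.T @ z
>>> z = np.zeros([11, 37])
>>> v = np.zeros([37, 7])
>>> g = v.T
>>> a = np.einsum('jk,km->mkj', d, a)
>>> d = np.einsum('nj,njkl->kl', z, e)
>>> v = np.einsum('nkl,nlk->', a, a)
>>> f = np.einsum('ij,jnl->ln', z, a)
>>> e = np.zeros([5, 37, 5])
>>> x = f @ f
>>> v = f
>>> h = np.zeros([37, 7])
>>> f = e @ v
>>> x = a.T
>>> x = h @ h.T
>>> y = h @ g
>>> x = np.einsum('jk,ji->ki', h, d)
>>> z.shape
(11, 37)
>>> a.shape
(37, 5, 5)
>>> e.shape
(5, 37, 5)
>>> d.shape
(37, 2)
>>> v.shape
(5, 5)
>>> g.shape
(7, 37)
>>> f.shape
(5, 37, 5)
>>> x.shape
(7, 2)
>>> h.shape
(37, 7)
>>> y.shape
(37, 37)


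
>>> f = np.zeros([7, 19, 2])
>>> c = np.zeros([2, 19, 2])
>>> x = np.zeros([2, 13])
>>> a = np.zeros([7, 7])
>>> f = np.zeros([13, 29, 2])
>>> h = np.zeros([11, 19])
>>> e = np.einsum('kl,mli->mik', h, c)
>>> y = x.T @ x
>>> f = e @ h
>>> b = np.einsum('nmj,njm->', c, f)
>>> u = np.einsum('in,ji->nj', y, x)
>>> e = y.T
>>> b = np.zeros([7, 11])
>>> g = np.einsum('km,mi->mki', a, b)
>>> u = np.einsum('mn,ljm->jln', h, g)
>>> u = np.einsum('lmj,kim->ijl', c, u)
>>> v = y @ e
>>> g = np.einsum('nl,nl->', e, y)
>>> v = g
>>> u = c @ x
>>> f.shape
(2, 2, 19)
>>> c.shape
(2, 19, 2)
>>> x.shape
(2, 13)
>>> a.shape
(7, 7)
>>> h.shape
(11, 19)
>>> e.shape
(13, 13)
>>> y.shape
(13, 13)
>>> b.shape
(7, 11)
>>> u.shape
(2, 19, 13)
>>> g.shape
()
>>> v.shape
()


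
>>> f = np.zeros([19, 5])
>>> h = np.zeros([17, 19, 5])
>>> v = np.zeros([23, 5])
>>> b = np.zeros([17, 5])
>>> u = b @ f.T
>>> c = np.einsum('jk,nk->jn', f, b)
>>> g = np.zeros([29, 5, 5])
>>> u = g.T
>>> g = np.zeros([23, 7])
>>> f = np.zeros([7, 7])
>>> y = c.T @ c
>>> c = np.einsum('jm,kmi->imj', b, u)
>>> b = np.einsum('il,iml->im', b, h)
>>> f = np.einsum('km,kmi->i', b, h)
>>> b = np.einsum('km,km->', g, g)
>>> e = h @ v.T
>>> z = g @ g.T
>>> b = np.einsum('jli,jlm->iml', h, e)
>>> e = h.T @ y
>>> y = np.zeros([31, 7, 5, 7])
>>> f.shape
(5,)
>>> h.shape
(17, 19, 5)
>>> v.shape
(23, 5)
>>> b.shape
(5, 23, 19)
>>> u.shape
(5, 5, 29)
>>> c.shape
(29, 5, 17)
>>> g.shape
(23, 7)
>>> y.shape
(31, 7, 5, 7)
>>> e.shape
(5, 19, 17)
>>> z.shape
(23, 23)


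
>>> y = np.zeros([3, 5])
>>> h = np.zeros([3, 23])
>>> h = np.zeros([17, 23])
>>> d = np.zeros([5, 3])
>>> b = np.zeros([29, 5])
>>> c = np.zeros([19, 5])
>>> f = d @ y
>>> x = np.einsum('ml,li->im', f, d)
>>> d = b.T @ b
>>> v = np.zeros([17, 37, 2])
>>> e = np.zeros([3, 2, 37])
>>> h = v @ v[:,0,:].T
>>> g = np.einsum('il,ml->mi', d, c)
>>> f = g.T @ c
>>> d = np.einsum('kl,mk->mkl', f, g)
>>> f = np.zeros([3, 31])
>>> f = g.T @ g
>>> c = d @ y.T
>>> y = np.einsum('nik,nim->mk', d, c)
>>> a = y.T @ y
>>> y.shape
(3, 5)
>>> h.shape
(17, 37, 17)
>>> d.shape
(19, 5, 5)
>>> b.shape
(29, 5)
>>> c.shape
(19, 5, 3)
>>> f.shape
(5, 5)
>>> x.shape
(3, 5)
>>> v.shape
(17, 37, 2)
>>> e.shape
(3, 2, 37)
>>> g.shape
(19, 5)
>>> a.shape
(5, 5)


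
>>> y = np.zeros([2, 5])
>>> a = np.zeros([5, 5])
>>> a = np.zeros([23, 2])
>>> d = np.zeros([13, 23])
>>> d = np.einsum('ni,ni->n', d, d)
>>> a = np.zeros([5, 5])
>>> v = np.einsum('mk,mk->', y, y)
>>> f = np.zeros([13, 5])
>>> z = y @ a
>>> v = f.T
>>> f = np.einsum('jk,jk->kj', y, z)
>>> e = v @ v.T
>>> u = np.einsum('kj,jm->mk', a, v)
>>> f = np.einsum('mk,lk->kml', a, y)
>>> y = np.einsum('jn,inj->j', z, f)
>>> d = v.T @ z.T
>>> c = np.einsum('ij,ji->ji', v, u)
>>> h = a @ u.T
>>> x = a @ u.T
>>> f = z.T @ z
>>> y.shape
(2,)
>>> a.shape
(5, 5)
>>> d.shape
(13, 2)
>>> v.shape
(5, 13)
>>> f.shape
(5, 5)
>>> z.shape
(2, 5)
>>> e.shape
(5, 5)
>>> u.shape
(13, 5)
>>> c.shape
(13, 5)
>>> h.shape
(5, 13)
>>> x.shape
(5, 13)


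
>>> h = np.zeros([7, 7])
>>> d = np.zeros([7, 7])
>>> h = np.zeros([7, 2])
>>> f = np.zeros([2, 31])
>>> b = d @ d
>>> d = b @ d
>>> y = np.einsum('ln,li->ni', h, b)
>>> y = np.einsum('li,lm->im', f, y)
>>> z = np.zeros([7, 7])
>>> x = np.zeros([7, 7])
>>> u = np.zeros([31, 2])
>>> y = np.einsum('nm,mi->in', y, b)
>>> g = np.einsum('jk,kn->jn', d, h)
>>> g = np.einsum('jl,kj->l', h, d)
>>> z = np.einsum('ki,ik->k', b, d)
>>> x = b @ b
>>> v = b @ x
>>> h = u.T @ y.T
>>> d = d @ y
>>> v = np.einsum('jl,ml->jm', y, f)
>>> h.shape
(2, 7)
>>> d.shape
(7, 31)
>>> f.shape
(2, 31)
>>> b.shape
(7, 7)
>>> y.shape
(7, 31)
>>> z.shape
(7,)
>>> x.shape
(7, 7)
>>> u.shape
(31, 2)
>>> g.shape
(2,)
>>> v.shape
(7, 2)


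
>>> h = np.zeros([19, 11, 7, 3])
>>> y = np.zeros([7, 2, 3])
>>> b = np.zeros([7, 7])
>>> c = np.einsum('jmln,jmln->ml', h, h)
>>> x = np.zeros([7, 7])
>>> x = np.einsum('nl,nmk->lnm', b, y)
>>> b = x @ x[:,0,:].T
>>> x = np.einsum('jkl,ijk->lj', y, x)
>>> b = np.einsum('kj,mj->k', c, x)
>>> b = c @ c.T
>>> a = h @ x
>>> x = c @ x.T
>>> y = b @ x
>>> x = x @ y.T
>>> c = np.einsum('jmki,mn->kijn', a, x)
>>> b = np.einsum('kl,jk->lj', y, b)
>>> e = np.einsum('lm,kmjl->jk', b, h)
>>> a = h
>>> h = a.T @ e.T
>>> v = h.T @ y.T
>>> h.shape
(3, 7, 11, 7)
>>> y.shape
(11, 3)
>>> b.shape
(3, 11)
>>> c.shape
(7, 7, 19, 11)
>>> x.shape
(11, 11)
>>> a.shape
(19, 11, 7, 3)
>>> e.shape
(7, 19)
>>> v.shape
(7, 11, 7, 11)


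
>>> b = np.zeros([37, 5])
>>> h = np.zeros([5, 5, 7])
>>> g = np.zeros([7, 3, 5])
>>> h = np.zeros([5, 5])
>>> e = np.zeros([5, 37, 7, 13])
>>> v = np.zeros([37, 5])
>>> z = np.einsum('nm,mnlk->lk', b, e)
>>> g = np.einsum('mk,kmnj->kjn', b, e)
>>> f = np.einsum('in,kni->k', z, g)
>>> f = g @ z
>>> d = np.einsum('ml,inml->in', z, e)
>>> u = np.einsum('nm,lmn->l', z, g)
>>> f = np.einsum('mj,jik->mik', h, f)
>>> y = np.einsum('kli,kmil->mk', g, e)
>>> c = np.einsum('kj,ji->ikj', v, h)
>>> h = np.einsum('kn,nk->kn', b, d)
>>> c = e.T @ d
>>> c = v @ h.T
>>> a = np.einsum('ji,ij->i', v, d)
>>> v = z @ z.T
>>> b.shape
(37, 5)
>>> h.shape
(37, 5)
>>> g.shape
(5, 13, 7)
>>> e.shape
(5, 37, 7, 13)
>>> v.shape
(7, 7)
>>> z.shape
(7, 13)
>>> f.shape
(5, 13, 13)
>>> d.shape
(5, 37)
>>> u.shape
(5,)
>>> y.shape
(37, 5)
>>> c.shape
(37, 37)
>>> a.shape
(5,)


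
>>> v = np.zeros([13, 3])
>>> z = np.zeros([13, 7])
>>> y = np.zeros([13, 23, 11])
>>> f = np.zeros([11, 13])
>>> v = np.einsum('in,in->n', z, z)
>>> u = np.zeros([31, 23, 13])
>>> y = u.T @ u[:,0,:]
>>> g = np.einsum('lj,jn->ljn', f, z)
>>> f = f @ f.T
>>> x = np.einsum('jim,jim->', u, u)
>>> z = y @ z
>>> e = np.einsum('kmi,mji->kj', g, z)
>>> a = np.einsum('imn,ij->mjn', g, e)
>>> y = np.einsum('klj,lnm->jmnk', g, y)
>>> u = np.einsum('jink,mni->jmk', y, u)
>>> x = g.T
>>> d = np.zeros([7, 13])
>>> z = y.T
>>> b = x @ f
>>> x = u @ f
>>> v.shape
(7,)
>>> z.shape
(11, 23, 13, 7)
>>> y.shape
(7, 13, 23, 11)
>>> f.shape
(11, 11)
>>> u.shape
(7, 31, 11)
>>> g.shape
(11, 13, 7)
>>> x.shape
(7, 31, 11)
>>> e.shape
(11, 23)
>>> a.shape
(13, 23, 7)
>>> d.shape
(7, 13)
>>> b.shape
(7, 13, 11)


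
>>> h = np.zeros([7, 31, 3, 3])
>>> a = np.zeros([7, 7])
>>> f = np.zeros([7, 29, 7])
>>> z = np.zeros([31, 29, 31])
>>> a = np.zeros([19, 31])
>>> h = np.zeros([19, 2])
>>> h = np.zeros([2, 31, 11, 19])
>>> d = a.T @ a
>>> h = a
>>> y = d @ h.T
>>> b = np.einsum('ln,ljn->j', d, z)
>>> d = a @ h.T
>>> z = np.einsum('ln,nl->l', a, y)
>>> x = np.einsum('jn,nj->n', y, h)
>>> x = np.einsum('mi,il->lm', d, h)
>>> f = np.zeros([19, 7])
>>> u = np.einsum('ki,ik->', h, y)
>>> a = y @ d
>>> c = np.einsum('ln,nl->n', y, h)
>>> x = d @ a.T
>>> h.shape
(19, 31)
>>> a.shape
(31, 19)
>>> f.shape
(19, 7)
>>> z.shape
(19,)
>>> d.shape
(19, 19)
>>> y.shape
(31, 19)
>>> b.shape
(29,)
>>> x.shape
(19, 31)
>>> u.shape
()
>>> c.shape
(19,)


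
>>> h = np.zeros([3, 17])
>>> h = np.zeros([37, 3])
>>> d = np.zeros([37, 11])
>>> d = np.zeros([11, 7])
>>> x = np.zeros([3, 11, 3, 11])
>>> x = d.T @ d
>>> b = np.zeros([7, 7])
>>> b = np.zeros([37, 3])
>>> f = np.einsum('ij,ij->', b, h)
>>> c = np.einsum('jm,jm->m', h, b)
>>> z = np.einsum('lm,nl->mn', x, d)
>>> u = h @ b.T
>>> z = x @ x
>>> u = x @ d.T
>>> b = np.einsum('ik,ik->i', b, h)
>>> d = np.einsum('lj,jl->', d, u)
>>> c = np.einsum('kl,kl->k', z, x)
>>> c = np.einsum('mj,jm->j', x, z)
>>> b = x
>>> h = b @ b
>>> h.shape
(7, 7)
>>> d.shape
()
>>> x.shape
(7, 7)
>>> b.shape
(7, 7)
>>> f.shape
()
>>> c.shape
(7,)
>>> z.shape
(7, 7)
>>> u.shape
(7, 11)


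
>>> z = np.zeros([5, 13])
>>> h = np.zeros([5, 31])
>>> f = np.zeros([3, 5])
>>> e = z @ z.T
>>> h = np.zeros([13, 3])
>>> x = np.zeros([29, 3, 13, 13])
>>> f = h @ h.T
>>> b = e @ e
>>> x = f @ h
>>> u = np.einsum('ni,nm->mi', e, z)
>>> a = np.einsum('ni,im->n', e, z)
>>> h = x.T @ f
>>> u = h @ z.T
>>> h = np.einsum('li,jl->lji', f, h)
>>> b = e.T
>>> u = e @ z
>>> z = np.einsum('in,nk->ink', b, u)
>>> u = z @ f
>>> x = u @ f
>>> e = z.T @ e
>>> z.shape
(5, 5, 13)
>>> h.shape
(13, 3, 13)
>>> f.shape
(13, 13)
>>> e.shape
(13, 5, 5)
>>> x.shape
(5, 5, 13)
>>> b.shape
(5, 5)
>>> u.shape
(5, 5, 13)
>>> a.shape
(5,)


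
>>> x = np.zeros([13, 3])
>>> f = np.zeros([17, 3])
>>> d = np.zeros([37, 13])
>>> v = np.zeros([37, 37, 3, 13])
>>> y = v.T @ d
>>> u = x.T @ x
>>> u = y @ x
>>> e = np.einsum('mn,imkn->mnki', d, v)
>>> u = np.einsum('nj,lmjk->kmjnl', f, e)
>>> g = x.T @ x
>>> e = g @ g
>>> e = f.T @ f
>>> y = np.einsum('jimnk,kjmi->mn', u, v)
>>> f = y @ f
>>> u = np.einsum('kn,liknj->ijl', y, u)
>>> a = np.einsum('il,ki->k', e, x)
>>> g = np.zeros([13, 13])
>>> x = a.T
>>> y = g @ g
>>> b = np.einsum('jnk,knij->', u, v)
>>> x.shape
(13,)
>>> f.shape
(3, 3)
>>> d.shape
(37, 13)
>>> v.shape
(37, 37, 3, 13)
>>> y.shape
(13, 13)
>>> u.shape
(13, 37, 37)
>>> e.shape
(3, 3)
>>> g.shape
(13, 13)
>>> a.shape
(13,)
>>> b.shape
()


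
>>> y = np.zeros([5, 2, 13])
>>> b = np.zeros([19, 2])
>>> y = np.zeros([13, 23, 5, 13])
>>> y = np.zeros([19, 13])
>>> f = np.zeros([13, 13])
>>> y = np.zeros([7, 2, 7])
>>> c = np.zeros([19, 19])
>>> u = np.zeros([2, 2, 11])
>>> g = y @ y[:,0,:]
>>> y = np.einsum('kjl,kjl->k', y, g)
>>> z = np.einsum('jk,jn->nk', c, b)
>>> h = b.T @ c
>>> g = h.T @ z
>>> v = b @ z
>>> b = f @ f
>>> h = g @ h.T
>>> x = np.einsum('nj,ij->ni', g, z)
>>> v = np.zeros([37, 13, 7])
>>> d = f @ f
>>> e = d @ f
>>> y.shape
(7,)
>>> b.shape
(13, 13)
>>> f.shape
(13, 13)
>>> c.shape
(19, 19)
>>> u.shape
(2, 2, 11)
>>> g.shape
(19, 19)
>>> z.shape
(2, 19)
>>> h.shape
(19, 2)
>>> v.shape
(37, 13, 7)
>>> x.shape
(19, 2)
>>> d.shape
(13, 13)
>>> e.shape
(13, 13)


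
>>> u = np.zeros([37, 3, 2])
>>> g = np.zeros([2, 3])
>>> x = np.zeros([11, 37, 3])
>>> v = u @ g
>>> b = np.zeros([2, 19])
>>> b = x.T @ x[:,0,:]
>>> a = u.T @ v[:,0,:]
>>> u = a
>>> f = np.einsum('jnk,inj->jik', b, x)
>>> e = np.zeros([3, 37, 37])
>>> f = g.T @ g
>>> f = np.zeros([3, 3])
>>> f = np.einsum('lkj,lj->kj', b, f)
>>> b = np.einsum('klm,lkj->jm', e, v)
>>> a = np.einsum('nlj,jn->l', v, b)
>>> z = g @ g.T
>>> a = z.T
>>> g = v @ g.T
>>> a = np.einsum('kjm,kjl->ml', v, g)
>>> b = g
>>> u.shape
(2, 3, 3)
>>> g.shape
(37, 3, 2)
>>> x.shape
(11, 37, 3)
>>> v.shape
(37, 3, 3)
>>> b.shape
(37, 3, 2)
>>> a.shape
(3, 2)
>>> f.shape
(37, 3)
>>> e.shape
(3, 37, 37)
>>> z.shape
(2, 2)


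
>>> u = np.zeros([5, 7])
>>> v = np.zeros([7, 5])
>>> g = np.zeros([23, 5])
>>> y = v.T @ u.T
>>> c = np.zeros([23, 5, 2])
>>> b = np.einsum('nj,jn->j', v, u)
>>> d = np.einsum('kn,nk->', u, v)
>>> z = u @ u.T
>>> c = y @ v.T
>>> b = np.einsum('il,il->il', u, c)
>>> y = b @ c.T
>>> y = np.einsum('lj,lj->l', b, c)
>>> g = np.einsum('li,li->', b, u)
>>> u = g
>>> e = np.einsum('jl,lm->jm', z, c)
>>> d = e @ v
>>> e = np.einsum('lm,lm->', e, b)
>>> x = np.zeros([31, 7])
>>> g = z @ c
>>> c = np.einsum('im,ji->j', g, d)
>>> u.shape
()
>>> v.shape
(7, 5)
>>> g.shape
(5, 7)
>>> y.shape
(5,)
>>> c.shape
(5,)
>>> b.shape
(5, 7)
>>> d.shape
(5, 5)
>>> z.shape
(5, 5)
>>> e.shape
()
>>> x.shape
(31, 7)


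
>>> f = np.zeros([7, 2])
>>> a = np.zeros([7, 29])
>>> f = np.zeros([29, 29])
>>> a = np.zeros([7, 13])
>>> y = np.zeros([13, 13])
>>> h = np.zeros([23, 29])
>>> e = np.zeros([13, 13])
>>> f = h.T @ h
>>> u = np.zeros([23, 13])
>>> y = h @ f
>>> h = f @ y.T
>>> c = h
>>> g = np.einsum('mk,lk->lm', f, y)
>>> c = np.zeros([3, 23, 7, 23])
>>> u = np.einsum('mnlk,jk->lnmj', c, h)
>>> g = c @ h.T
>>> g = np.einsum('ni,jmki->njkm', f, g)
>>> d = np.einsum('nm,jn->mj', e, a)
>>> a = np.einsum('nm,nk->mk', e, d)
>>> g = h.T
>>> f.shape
(29, 29)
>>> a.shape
(13, 7)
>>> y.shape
(23, 29)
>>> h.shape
(29, 23)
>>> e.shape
(13, 13)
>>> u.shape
(7, 23, 3, 29)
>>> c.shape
(3, 23, 7, 23)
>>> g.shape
(23, 29)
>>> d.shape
(13, 7)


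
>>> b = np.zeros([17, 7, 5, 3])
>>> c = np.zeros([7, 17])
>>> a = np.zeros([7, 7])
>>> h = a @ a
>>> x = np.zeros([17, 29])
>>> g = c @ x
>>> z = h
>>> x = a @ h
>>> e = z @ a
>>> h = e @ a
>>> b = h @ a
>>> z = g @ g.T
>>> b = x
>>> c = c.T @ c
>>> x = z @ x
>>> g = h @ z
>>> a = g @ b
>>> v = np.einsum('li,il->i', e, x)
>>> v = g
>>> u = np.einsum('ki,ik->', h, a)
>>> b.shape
(7, 7)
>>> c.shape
(17, 17)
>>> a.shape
(7, 7)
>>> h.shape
(7, 7)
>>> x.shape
(7, 7)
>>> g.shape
(7, 7)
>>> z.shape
(7, 7)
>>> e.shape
(7, 7)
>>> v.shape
(7, 7)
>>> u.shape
()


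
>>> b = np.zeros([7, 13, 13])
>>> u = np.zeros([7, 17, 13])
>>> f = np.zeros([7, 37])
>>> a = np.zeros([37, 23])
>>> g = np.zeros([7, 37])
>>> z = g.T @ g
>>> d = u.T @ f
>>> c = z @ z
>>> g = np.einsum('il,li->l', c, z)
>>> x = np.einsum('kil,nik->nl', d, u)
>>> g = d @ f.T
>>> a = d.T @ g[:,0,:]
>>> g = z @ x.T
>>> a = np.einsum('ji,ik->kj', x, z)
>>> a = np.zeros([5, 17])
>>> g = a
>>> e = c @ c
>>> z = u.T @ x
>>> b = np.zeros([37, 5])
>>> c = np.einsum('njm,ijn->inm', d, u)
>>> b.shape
(37, 5)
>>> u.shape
(7, 17, 13)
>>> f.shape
(7, 37)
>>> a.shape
(5, 17)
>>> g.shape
(5, 17)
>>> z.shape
(13, 17, 37)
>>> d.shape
(13, 17, 37)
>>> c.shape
(7, 13, 37)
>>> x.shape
(7, 37)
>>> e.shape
(37, 37)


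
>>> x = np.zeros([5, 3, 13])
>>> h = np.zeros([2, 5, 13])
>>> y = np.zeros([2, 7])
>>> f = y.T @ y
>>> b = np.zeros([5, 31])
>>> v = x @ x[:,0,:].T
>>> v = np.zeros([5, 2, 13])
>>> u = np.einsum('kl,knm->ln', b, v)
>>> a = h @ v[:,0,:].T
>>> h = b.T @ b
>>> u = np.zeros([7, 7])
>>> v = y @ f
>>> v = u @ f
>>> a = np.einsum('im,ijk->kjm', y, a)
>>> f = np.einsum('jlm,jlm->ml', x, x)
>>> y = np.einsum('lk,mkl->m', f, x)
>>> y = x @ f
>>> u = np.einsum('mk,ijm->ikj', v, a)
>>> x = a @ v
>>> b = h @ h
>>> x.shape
(5, 5, 7)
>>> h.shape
(31, 31)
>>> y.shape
(5, 3, 3)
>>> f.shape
(13, 3)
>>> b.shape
(31, 31)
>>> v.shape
(7, 7)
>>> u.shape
(5, 7, 5)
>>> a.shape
(5, 5, 7)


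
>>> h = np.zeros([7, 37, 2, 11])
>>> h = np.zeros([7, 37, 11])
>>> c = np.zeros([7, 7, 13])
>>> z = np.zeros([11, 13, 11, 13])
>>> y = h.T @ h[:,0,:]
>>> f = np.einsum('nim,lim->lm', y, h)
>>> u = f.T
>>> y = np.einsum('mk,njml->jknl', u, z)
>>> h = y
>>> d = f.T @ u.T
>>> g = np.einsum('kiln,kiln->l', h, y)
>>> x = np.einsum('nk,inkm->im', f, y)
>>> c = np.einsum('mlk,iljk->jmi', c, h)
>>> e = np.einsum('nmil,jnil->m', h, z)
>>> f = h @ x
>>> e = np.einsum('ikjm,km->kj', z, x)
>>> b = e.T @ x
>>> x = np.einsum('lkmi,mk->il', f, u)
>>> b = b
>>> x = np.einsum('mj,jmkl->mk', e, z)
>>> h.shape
(13, 7, 11, 13)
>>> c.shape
(11, 7, 13)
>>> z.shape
(11, 13, 11, 13)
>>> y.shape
(13, 7, 11, 13)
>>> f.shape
(13, 7, 11, 13)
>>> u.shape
(11, 7)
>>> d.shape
(11, 11)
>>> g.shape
(11,)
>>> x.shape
(13, 11)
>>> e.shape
(13, 11)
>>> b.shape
(11, 13)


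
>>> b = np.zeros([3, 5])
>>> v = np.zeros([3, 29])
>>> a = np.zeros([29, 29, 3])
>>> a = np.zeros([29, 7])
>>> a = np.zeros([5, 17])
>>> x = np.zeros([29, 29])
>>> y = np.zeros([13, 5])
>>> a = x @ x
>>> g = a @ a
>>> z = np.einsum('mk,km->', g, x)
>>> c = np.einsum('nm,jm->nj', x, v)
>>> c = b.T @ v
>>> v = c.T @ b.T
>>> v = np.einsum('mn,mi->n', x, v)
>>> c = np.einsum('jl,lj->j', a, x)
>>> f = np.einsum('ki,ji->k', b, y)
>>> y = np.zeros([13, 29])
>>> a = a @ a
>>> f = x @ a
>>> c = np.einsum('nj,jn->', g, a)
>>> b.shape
(3, 5)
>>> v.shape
(29,)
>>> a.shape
(29, 29)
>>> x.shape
(29, 29)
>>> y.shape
(13, 29)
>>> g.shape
(29, 29)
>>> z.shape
()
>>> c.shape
()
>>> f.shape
(29, 29)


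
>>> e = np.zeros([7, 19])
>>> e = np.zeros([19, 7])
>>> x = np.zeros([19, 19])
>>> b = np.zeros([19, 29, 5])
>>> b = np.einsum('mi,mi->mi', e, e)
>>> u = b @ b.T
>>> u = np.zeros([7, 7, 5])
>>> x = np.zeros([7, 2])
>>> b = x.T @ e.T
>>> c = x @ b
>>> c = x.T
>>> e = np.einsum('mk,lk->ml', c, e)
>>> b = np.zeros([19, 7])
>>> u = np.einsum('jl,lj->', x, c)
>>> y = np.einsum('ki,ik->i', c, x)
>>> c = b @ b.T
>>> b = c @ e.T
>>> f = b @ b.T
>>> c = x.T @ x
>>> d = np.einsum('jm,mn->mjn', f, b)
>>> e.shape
(2, 19)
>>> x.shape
(7, 2)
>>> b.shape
(19, 2)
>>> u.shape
()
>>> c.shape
(2, 2)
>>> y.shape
(7,)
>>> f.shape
(19, 19)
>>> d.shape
(19, 19, 2)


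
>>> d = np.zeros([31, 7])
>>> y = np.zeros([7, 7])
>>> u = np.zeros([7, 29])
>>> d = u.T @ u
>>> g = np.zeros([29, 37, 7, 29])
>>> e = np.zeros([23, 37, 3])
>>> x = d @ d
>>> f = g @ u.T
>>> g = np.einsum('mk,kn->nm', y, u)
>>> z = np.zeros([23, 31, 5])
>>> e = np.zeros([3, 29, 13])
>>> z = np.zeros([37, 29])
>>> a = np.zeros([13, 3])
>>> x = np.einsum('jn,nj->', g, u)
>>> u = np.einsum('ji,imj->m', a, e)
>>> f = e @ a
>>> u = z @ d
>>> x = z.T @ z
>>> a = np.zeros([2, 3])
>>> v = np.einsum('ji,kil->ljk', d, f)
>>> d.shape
(29, 29)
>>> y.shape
(7, 7)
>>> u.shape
(37, 29)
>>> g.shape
(29, 7)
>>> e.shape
(3, 29, 13)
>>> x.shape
(29, 29)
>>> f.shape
(3, 29, 3)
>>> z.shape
(37, 29)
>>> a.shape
(2, 3)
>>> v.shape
(3, 29, 3)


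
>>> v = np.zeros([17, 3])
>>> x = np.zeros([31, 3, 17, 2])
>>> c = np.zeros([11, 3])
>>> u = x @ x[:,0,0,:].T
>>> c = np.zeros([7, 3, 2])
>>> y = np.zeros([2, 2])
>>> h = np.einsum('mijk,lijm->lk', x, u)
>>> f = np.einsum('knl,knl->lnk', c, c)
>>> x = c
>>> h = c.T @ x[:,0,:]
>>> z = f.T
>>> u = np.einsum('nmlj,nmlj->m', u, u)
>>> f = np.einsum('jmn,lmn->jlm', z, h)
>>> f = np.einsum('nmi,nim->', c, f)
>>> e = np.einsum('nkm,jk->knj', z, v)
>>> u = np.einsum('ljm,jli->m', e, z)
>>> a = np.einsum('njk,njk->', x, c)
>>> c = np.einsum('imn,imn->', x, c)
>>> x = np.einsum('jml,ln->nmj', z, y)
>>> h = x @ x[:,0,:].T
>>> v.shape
(17, 3)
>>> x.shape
(2, 3, 7)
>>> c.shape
()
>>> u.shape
(17,)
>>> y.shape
(2, 2)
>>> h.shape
(2, 3, 2)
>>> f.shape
()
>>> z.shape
(7, 3, 2)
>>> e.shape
(3, 7, 17)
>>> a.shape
()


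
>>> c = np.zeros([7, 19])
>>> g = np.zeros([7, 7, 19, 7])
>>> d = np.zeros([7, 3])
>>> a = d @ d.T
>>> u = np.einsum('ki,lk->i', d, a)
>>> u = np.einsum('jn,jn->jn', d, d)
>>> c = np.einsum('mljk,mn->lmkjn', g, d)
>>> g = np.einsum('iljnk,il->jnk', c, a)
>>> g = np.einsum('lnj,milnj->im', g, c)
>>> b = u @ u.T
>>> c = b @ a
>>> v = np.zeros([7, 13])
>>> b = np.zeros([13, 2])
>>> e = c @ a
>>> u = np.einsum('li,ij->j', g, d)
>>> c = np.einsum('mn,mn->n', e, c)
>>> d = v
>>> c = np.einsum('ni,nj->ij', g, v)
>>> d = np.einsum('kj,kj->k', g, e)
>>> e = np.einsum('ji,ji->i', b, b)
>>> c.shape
(7, 13)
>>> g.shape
(7, 7)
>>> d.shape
(7,)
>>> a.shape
(7, 7)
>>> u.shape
(3,)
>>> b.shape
(13, 2)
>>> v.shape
(7, 13)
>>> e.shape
(2,)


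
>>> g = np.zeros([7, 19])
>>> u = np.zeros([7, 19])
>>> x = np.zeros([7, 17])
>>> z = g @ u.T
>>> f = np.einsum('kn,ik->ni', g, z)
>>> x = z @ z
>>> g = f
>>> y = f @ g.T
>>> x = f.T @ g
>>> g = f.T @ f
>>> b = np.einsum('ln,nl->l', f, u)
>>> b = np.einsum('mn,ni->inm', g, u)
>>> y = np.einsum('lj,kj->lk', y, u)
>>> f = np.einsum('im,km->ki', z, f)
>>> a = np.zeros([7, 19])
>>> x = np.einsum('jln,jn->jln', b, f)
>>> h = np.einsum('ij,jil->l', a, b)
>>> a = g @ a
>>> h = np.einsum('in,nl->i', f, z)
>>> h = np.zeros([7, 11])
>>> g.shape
(7, 7)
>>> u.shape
(7, 19)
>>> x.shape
(19, 7, 7)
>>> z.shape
(7, 7)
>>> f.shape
(19, 7)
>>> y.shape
(19, 7)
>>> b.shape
(19, 7, 7)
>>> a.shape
(7, 19)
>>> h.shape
(7, 11)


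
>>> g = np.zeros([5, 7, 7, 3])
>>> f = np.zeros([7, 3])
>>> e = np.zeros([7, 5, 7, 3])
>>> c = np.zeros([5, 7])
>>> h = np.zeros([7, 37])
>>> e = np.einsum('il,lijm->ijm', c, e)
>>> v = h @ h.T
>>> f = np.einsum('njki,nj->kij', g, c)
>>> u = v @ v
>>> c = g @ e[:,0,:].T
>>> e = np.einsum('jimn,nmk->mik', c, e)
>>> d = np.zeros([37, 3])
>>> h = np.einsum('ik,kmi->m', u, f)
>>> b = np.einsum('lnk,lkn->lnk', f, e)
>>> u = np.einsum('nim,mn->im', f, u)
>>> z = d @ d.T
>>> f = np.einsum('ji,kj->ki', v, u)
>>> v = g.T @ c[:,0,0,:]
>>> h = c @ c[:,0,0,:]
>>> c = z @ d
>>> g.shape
(5, 7, 7, 3)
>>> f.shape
(3, 7)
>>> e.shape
(7, 7, 3)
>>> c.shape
(37, 3)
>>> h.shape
(5, 7, 7, 5)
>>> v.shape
(3, 7, 7, 5)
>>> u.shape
(3, 7)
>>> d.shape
(37, 3)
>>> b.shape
(7, 3, 7)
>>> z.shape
(37, 37)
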